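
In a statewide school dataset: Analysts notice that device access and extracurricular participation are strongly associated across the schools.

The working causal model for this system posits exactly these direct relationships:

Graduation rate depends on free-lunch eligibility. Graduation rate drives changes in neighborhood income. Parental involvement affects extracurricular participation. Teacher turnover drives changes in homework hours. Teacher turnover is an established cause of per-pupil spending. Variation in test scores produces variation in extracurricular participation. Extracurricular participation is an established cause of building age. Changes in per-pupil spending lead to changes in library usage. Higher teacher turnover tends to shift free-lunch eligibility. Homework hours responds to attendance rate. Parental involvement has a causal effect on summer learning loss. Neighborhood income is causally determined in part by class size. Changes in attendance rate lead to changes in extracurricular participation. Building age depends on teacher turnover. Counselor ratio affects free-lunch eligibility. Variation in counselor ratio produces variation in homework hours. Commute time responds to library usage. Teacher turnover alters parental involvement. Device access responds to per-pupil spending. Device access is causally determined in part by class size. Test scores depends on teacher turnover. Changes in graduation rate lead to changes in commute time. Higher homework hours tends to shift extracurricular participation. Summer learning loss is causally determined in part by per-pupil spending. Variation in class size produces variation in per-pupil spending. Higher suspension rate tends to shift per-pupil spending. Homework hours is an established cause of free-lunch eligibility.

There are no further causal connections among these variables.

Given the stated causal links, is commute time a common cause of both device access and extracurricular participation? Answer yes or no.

Commute time has no stated causal path to either device access or extracurricular participation. A confounder must cause both variables, so commute time does not qualify.

no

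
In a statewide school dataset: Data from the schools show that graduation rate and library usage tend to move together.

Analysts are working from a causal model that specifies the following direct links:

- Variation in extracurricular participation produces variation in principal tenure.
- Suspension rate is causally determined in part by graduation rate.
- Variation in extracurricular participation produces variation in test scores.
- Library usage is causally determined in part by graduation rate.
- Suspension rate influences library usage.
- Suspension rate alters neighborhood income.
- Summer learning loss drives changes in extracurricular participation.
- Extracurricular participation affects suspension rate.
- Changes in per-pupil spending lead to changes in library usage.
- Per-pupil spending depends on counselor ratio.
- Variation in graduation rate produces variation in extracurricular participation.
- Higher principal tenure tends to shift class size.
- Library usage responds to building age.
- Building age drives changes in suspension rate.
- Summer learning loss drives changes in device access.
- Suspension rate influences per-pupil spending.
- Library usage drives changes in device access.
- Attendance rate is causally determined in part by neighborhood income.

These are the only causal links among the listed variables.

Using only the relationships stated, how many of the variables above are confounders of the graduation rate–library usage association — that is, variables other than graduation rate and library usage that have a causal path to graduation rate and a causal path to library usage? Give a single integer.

0

No listed variable has a causal path to both graduation rate and library usage, so there are no common causes.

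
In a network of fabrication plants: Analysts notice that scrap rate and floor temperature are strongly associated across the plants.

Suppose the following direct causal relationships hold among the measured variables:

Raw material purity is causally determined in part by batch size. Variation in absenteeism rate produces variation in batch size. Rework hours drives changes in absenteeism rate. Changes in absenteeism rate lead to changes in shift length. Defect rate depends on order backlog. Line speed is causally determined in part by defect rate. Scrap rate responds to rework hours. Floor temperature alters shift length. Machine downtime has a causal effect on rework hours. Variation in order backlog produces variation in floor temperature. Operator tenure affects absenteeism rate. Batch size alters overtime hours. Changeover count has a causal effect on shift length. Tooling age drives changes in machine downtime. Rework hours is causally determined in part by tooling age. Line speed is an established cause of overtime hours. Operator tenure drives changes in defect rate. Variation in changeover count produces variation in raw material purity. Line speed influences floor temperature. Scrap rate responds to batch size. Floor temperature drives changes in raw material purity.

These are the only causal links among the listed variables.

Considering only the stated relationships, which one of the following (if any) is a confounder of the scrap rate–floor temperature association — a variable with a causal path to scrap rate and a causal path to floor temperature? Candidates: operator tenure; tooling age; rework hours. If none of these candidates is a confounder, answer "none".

Operator tenure causes scrap rate (operator tenure → absenteeism rate → batch size → scrap rate) and also causes floor temperature (operator tenure → defect rate → line speed → floor temperature); it is a common cause of both.
Each of the other candidates lacks a causal path to at least one of scrap rate and floor temperature, so they do not confound the relationship.

operator tenure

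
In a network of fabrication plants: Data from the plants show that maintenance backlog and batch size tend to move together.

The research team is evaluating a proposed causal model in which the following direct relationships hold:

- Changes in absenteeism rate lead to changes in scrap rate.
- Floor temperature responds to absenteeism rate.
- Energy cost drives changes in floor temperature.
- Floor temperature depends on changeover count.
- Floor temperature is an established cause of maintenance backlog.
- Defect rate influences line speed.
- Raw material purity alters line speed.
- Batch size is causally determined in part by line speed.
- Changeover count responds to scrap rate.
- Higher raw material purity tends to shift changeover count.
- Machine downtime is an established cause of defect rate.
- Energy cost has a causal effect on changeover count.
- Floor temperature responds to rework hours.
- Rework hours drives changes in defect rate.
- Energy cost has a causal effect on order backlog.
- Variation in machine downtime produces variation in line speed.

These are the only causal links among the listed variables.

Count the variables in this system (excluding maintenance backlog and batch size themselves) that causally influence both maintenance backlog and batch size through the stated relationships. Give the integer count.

2

The common causes are: raw material purity (to maintenance backlog via raw material purity → changeover count → floor temperature → maintenance backlog; to batch size via raw material purity → line speed → batch size); rework hours (to maintenance backlog via rework hours → floor temperature → maintenance backlog; to batch size via rework hours → defect rate → line speed → batch size).
Every other variable lacks a causal path to at least one of maintenance backlog and batch size.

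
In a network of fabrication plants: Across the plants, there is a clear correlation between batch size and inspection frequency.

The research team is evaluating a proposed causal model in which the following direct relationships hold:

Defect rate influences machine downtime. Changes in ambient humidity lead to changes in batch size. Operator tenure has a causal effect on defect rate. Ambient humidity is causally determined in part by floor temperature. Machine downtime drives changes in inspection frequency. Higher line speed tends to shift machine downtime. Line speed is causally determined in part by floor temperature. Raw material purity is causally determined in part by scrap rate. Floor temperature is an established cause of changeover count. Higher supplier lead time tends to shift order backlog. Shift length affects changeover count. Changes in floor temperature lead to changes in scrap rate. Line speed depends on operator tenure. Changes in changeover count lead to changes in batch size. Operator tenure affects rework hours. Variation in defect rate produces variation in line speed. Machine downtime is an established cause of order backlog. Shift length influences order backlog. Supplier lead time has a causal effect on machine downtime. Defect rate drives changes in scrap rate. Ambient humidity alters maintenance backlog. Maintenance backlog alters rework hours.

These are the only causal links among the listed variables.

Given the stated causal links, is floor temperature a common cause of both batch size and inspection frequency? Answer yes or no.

Floor temperature has a causal path to batch size (floor temperature → ambient humidity → batch size) and to inspection frequency (floor temperature → line speed → machine downtime → inspection frequency), so it is a common cause of both — a confounder.

yes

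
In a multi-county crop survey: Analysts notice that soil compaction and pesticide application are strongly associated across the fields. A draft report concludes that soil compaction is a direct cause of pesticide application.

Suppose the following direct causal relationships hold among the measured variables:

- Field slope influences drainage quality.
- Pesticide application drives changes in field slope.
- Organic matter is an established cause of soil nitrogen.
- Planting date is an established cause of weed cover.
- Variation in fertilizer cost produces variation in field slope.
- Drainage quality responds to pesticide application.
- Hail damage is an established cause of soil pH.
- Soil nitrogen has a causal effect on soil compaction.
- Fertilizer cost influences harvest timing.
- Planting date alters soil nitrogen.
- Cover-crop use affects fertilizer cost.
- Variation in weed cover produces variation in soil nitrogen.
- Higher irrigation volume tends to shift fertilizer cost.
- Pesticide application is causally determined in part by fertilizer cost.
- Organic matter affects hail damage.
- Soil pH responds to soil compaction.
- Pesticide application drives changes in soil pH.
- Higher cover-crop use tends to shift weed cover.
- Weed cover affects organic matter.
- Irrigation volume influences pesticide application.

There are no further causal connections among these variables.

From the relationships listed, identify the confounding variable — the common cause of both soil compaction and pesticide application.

cover-crop use

Cover-crop use has a causal path to soil compaction (cover-crop use → weed cover → soil nitrogen → soil compaction) and a separate causal path to pesticide application (cover-crop use → fertilizer cost → pesticide application), so it is a common cause of both.
No stated relationship gives soil compaction a causal route to pesticide application, so the correlation is explained by the shared upstream cause rather than a direct effect.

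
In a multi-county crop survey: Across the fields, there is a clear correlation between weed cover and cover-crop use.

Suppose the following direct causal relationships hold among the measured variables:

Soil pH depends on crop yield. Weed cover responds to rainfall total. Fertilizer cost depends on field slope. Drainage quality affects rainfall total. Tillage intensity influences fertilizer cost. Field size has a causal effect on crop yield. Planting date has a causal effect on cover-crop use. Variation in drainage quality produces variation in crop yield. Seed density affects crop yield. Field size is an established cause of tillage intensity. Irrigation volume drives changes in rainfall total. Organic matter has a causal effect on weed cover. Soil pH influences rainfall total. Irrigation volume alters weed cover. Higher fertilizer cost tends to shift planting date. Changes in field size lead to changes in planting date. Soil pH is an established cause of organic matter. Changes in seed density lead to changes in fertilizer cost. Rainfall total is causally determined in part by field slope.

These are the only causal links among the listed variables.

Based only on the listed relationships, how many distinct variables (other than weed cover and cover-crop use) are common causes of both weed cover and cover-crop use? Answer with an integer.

3

The common causes are: field size (to weed cover via field size → crop yield → soil pH → organic matter → weed cover; to cover-crop use via field size → planting date → cover-crop use); field slope (to weed cover via field slope → rainfall total → weed cover; to cover-crop use via field slope → fertilizer cost → planting date → cover-crop use); seed density (to weed cover via seed density → crop yield → soil pH → organic matter → weed cover; to cover-crop use via seed density → fertilizer cost → planting date → cover-crop use).
Every other variable lacks a causal path to at least one of weed cover and cover-crop use.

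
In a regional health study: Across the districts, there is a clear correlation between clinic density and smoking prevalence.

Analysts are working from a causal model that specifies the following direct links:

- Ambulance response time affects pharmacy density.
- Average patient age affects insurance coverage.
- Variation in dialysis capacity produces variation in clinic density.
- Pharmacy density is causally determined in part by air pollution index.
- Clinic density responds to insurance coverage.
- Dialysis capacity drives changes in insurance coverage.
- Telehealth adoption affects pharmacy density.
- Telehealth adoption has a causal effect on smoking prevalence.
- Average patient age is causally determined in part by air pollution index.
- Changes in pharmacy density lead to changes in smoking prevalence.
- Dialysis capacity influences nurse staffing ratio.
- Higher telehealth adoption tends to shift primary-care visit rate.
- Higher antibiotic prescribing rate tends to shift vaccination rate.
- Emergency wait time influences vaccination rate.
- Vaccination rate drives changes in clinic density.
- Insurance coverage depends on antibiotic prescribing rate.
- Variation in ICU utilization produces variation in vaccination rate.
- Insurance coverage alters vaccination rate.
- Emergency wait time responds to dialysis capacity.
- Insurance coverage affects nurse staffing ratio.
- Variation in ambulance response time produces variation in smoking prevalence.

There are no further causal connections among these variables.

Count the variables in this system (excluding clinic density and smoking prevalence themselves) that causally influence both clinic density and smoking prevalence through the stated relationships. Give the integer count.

The common causes are: air pollution index (to clinic density via air pollution index → average patient age → insurance coverage → clinic density; to smoking prevalence via air pollution index → pharmacy density → smoking prevalence).
Every other variable lacks a causal path to at least one of clinic density and smoking prevalence.

1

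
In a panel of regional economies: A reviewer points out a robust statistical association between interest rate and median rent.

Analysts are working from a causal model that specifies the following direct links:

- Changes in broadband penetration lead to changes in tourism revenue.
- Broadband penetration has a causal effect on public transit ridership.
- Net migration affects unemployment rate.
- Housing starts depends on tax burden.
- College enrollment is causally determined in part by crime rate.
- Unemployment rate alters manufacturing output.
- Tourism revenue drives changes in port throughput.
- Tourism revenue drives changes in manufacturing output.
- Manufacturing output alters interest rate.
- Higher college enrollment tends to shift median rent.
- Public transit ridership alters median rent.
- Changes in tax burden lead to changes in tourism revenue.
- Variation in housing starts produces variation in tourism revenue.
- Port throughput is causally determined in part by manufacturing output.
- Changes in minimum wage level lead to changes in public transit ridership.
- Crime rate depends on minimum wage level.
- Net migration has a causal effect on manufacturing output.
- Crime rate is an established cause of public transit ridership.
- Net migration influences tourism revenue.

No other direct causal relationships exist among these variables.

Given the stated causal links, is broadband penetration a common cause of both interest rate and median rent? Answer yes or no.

yes

Broadband penetration has a causal path to interest rate (broadband penetration → tourism revenue → manufacturing output → interest rate) and to median rent (broadband penetration → public transit ridership → median rent), so it is a common cause of both — a confounder.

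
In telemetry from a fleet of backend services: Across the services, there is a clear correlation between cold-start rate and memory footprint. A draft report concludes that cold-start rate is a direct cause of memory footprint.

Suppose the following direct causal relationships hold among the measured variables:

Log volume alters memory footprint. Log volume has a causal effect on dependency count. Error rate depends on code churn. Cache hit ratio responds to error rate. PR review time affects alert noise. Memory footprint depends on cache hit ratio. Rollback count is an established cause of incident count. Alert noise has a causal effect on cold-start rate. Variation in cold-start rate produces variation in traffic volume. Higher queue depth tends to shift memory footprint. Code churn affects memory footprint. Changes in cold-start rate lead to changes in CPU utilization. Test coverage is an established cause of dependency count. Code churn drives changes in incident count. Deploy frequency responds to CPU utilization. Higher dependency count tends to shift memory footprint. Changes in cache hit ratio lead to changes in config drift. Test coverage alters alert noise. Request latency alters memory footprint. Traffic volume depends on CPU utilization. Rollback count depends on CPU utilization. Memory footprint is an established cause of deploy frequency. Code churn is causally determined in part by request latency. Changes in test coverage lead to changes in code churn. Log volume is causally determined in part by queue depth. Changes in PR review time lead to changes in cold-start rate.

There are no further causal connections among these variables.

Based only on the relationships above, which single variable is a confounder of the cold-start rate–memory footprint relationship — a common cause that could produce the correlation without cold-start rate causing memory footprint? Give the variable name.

Test coverage has a causal path to cold-start rate (test coverage → alert noise → cold-start rate) and a separate causal path to memory footprint (test coverage → code churn → memory footprint), so it is a common cause of both.
No stated relationship gives cold-start rate a causal route to memory footprint, so the correlation is explained by the shared upstream cause rather than a direct effect.

test coverage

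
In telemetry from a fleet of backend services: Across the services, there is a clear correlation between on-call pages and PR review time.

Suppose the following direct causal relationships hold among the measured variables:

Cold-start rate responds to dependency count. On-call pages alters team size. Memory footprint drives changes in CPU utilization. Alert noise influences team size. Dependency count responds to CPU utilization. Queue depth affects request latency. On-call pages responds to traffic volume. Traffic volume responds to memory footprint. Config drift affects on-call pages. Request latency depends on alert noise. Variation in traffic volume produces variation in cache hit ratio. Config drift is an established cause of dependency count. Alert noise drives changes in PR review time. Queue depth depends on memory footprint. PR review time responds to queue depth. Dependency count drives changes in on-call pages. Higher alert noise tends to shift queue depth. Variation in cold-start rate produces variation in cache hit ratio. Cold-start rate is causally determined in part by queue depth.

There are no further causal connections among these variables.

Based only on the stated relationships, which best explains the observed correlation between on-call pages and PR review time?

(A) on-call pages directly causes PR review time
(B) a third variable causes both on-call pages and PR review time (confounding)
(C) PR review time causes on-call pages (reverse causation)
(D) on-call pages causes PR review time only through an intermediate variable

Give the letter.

B

Memory footprint causes on-call pages (memory footprint → traffic volume → on-call pages) and PR review time (memory footprint → queue depth → PR review time) — a common cause creating the correlation.
There is no stated path from on-call pages to PR review time or from PR review time to on-call pages, so neither direct nor reverse causation applies.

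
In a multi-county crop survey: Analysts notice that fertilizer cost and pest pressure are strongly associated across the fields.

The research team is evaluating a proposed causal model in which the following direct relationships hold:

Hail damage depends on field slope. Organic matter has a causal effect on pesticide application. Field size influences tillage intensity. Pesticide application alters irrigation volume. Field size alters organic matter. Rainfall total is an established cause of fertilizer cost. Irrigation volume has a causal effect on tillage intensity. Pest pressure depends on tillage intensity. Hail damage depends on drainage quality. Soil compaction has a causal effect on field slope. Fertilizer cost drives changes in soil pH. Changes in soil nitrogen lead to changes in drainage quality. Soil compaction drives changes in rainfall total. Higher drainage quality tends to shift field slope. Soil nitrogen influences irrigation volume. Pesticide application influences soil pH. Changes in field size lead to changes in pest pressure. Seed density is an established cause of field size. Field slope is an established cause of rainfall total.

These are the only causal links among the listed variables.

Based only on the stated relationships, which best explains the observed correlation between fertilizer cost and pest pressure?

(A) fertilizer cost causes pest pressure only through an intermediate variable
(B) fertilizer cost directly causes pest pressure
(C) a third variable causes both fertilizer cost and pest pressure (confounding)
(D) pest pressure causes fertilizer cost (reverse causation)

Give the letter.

Soil nitrogen causes fertilizer cost (soil nitrogen → drainage quality → field slope → rainfall total → fertilizer cost) and pest pressure (soil nitrogen → irrigation volume → tillage intensity → pest pressure) — a common cause creating the correlation.
There is no stated path from fertilizer cost to pest pressure or from pest pressure to fertilizer cost, so neither direct nor reverse causation applies.

C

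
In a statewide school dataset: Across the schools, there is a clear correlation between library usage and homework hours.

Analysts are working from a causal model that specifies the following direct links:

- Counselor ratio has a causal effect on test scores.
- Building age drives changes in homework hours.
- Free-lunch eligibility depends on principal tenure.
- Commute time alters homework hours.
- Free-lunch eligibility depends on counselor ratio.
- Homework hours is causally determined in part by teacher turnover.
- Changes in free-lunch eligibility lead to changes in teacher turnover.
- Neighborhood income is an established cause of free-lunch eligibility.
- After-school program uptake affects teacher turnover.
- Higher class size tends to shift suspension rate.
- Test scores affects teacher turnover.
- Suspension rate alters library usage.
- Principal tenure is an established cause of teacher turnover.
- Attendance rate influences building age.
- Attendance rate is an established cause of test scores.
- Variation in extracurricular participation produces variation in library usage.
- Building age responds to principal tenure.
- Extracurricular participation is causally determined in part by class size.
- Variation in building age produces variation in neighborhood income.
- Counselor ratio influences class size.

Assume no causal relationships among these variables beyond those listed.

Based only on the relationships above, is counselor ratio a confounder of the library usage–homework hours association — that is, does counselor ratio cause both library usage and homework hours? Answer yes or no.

Counselor ratio has a causal path to library usage (counselor ratio → class size → suspension rate → library usage) and to homework hours (counselor ratio → free-lunch eligibility → teacher turnover → homework hours), so it is a common cause of both — a confounder.

yes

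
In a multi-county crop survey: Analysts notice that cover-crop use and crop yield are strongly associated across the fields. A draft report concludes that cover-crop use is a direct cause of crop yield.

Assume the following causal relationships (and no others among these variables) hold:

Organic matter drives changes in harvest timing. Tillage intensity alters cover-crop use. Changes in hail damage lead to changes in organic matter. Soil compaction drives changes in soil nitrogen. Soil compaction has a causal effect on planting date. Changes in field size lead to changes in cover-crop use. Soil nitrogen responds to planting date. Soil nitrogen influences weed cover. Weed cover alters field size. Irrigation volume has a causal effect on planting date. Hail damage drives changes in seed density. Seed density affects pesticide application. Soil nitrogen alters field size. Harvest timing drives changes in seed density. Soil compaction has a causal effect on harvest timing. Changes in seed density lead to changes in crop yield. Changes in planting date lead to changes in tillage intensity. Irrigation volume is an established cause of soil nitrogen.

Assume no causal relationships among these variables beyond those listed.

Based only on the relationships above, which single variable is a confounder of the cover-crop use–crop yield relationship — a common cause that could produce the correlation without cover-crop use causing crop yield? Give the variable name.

soil compaction

Soil compaction has a causal path to cover-crop use (soil compaction → planting date → tillage intensity → cover-crop use) and a separate causal path to crop yield (soil compaction → harvest timing → seed density → crop yield), so it is a common cause of both.
No stated relationship gives cover-crop use a causal route to crop yield, so the correlation is explained by the shared upstream cause rather than a direct effect.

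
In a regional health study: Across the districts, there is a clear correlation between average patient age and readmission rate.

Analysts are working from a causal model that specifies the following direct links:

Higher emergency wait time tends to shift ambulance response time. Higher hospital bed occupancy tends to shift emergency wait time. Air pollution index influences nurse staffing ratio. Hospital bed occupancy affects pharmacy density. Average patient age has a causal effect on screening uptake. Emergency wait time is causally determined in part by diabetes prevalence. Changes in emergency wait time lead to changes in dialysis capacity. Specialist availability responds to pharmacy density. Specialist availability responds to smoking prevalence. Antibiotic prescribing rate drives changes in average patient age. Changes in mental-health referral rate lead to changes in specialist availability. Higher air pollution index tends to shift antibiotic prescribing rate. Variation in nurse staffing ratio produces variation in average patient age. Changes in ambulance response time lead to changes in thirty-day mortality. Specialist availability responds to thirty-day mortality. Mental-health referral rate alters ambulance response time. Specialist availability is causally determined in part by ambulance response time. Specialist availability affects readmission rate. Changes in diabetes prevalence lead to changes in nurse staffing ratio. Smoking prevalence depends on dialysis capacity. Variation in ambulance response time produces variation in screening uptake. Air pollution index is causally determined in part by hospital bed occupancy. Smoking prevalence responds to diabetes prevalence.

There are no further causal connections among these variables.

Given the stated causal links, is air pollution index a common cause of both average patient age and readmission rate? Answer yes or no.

no

Air pollution index has no stated causal path to readmission rate. A confounder must cause both variables, so air pollution index does not qualify.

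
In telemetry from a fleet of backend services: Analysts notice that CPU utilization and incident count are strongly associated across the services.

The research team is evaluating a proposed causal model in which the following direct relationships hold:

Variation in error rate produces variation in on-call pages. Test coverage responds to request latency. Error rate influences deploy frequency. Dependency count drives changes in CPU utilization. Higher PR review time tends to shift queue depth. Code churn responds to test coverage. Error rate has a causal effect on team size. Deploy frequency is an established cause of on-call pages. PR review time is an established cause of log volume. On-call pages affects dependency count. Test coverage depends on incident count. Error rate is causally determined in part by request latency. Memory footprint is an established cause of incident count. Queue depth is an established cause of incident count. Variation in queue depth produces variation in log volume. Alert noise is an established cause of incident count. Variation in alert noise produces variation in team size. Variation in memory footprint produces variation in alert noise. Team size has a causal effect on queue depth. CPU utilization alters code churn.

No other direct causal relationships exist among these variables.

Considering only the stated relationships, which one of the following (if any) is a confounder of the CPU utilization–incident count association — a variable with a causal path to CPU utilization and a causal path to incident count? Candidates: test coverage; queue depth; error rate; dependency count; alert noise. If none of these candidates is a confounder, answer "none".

error rate

Error rate causes CPU utilization (error rate → on-call pages → dependency count → CPU utilization) and also causes incident count (error rate → team size → queue depth → incident count); it is a common cause of both.
Each of the other candidates lacks a causal path to at least one of CPU utilization and incident count, so they do not confound the relationship.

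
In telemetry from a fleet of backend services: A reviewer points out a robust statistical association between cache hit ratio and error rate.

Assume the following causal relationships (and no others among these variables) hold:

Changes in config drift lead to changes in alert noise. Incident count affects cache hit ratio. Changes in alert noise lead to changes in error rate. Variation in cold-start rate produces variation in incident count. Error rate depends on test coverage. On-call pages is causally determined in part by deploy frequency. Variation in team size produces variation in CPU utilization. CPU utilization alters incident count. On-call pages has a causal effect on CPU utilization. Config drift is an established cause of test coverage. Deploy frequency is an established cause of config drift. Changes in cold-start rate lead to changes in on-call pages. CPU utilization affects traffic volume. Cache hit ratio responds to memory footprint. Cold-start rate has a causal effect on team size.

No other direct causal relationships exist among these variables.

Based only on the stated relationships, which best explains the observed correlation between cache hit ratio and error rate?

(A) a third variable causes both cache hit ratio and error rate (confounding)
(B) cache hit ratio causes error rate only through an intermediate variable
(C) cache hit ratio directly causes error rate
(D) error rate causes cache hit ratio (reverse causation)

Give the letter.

Deploy frequency causes cache hit ratio (deploy frequency → on-call pages → CPU utilization → incident count → cache hit ratio) and error rate (deploy frequency → config drift → test coverage → error rate) — a common cause creating the correlation.
There is no stated path from cache hit ratio to error rate or from error rate to cache hit ratio, so neither direct nor reverse causation applies.

A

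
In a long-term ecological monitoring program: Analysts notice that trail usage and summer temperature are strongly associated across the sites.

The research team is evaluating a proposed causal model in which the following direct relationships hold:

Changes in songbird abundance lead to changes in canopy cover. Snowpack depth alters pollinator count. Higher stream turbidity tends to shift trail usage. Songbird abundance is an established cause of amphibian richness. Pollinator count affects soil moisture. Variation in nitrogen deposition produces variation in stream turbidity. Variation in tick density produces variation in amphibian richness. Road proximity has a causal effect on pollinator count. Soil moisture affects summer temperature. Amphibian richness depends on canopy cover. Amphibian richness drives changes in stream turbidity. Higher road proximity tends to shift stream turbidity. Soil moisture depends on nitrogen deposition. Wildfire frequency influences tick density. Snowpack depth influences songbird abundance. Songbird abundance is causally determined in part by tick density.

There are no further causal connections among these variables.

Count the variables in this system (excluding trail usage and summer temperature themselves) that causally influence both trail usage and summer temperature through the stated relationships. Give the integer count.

The common causes are: nitrogen deposition (to trail usage via nitrogen deposition → stream turbidity → trail usage; to summer temperature via nitrogen deposition → soil moisture → summer temperature); road proximity (to trail usage via road proximity → stream turbidity → trail usage; to summer temperature via road proximity → pollinator count → soil moisture → summer temperature); snowpack depth (to trail usage via snowpack depth → songbird abundance → amphibian richness → stream turbidity → trail usage; to summer temperature via snowpack depth → pollinator count → soil moisture → summer temperature).
Every other variable lacks a causal path to at least one of trail usage and summer temperature.

3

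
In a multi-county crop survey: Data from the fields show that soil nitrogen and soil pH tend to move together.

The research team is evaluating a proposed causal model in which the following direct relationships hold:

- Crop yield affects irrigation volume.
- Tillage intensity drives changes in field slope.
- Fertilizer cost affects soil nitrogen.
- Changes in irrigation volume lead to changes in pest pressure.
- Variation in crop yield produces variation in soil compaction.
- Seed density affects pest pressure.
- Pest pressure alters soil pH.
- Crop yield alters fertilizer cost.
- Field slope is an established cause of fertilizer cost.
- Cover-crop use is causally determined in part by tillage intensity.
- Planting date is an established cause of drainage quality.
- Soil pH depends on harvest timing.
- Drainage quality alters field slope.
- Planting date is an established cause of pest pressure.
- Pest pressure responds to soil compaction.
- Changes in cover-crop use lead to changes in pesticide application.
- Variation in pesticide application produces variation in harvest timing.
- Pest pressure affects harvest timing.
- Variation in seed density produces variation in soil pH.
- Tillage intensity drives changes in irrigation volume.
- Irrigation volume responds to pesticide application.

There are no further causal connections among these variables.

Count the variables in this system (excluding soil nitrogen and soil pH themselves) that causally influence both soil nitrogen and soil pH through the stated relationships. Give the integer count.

3

The common causes are: crop yield (to soil nitrogen via crop yield → fertilizer cost → soil nitrogen; to soil pH via crop yield → soil compaction → pest pressure → soil pH); planting date (to soil nitrogen via planting date → drainage quality → field slope → fertilizer cost → soil nitrogen; to soil pH via planting date → pest pressure → soil pH); tillage intensity (to soil nitrogen via tillage intensity → field slope → fertilizer cost → soil nitrogen; to soil pH via tillage intensity → irrigation volume → pest pressure → soil pH).
Every other variable lacks a causal path to at least one of soil nitrogen and soil pH.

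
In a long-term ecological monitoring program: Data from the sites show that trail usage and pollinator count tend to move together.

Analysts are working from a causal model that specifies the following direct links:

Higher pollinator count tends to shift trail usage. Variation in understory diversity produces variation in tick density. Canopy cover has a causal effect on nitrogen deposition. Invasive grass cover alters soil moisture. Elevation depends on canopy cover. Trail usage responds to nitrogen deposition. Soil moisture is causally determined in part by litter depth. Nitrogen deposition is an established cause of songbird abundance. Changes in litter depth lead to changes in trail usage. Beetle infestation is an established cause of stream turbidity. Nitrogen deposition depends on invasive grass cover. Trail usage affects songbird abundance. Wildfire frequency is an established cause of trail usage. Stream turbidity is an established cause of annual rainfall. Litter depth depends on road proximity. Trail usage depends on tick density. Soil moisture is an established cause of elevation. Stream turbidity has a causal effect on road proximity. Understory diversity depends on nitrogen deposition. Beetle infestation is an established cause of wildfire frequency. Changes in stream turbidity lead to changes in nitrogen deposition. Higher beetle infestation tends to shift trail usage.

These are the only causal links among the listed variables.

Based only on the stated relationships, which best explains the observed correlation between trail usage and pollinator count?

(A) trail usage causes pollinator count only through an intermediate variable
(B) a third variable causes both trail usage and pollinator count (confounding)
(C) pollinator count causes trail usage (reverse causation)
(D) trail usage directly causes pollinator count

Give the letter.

The stated link runs pollinator count → trail usage; trail usage has no causal path to pollinator count. No variable causes both, so confounding is ruled out. The correlation reflects reverse causation.

C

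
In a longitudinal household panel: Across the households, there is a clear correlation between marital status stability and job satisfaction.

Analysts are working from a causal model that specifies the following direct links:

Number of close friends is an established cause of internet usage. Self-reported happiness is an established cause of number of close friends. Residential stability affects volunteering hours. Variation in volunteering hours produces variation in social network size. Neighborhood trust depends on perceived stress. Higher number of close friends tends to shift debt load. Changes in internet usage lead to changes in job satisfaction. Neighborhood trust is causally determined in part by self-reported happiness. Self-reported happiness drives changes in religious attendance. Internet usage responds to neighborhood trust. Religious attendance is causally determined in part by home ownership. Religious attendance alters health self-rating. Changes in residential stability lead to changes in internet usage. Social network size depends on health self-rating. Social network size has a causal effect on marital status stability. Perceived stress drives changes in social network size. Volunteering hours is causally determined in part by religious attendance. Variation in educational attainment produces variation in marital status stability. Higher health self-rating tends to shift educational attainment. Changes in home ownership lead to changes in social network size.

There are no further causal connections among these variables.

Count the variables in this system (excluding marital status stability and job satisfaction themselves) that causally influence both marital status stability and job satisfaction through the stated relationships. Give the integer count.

3

The common causes are: perceived stress (to marital status stability via perceived stress → social network size → marital status stability; to job satisfaction via perceived stress → neighborhood trust → internet usage → job satisfaction); residential stability (to marital status stability via residential stability → volunteering hours → social network size → marital status stability; to job satisfaction via residential stability → internet usage → job satisfaction); self-reported happiness (to marital status stability via self-reported happiness → religious attendance → health self-rating → social network size → marital status stability; to job satisfaction via self-reported happiness → neighborhood trust → internet usage → job satisfaction).
Every other variable lacks a causal path to at least one of marital status stability and job satisfaction.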